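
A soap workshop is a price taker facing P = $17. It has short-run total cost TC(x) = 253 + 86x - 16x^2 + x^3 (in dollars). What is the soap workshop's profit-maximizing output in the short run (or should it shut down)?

Shut down

From TC, MC = TC'(x) = 86 - 32x + 3x^2 and AVC = VC/x = 86 - 16x + x^2.
The AVC parabola has its vertex at x = 16/2 = 8, where AVC = 86 - 16·8 + 8^2 = $22.
P = $17 lies below min AVC = $22; no output level covers variable cost.
Shutting down limits the loss to fixed cost, $253.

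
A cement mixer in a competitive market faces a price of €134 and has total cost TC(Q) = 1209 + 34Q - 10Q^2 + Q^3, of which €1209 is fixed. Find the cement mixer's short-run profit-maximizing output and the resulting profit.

Profit = -€209 at Q = 10

AVC = 34 - 10Q + Q^2 has its minimum €9 at Q = 5; price €134 clears that bar, so the firm operates.
With MC = 34 - 20Q + 3Q^2, P = MC on the upward-sloping part at Q* = 10.
TR = 134·10 = 1340. TC = 1209 + 340 = 1549. Profit = 1340 − 1549 = -€209.
By producing, the firm covers all variable cost plus €1000 of fixed cost; shutting down would lose the full €1209.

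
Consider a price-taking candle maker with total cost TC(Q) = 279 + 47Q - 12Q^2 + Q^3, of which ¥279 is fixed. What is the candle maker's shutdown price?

The firm shuts down when price falls below the minimum of average variable cost. AVC = VC/Q = 47 - 12Q + Q^2.
dAVC/dQ = -12 + 2Q = 0 gives Q = 6. min AVC = 47 - 12·6 + 6^2 = 11.
So the shutdown price is ¥11.

¥11 per unit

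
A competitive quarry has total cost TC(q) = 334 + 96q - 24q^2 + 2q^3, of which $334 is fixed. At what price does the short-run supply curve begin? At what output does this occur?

$24 per unit, at q = 6

Short-run supply begins at min AVC. From VC = 96q - 24q^2 + 2q^3, AVC = 96 - 24q + 2q^2.
dAVC/dq = -24 + 4q = 0 gives q = 6. min AVC = 96 - 24·6 + 2·6^2 = 24.
For P < $24 the firm produces nothing.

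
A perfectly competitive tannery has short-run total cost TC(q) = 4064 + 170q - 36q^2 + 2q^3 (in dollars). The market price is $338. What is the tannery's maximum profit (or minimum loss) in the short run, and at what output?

AVC = 170 - 36q + 2q^2; min AVC = $8 at q = 9. Since P = $338 ≥ min AVC, the firm produces.
MC = 170 - 72q + 6q^2. Setting P = MC and taking the root on the rising branch gives q* = 14.
TR = 338·14 = 4732. TC = 4064 + 812 = 4876. Profit = 4732 − 4876 = -$144.
That loss of $144 beats the $4064 the firm would lose by shutting down; producing recovers $3920 of fixed cost.

Profit = -$144 at q = 14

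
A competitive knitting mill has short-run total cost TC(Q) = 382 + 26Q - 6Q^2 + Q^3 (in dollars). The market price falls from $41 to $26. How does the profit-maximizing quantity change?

Output falls from 5 to 4

MC = 26 - 12Q + 3Q^2; the shutdown threshold is min AVC = $17 (at Q = 3).
At P = $41 ≥ min AVC, set P = MC on the rising branch: Q = 5.
At P = $26 ≥ min AVC, set P = MC: Q = 4. The firm stays open but cuts output.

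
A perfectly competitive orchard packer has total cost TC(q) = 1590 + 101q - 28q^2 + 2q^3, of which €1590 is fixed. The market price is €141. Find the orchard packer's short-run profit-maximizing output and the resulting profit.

Profit = -€390 at q = 10

AVC = 101 - 28q + 2q^2 has its minimum €3 at q = 7; price €141 clears that bar, so the firm operates.
With MC = 101 - 56q + 6q^2, P = MC on the upward-sloping part at q* = 10.
TR = 141·10 = 1410. TC = 1590 + 210 = 1800. Profit = 1410 − 1800 = -€390.
Shutting down would mean losing the fixed cost of €1590, so operating at a loss of €390 is better by €1200.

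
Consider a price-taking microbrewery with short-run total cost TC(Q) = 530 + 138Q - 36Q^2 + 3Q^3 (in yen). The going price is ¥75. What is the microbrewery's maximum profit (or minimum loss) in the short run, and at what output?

AVC = 138 - 36Q + 3Q^2 has its minimum ¥30 at Q = 6; price ¥75 clears that bar, so the firm operates.
MC = 138 - 72Q + 9Q^2. Setting P = MC and taking the root on the rising branch gives Q* = 7.
TR = 75·7 = 525. TC = 530 + 231 = 761. Profit = 525 − 761 = -¥236.
By producing, the firm covers all variable cost plus ¥294 of fixed cost; shutting down would lose the full ¥530.

Profit = -¥236 at Q = 7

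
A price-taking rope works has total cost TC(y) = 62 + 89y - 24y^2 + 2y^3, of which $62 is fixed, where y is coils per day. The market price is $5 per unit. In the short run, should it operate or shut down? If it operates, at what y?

Shut down

Variable cost is VC = 89y - 24y^2 + 2y^3, so AVC = VC/y = 89 - 24y + 2y^2 and MC = dTC/dy = 89 - 48y + 6y^2.
AVC hits its minimum where MC = AVC, at y = 6, giving min AVC = 89 - 24·6 + 2·6^2 = $17.
P = $5 lies below min AVC = $17; no output level covers variable cost.
Shutting down limits the loss to fixed cost, $62.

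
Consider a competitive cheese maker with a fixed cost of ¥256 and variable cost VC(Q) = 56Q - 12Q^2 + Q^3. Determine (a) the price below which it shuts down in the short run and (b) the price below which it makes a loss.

Shutdown price = min AVC. AVC = 56 - 12Q + Q^2, with vertex at Q = 6 and minimum ¥20.
ATC = 256/Q + 56 - 12Q + Q^2. Setting dATC/dQ = −256/Q^2 − 12 + 2Q = 0 gives Q = 8 (since 2·8^3 − 12·8^2 = 256).
min ATC = 256/8 + 56 − 12·8 + 8^2 = ¥56. That is the break-even price.
For ¥20 ≤ P < ¥56 the firm produces at a loss; below ¥20 it shuts down.

Shutdown price = ¥20; break-even price = ¥56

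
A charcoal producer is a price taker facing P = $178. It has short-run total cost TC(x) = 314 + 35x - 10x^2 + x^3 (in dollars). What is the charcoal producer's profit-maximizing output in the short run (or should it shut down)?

Produce at x = 11

Strip out fixed cost: VC = 35x - 10x^2 + x^3. Then AVC = 35 - 10x + x^2 and MC = 35 - 20x + 3x^2.
The AVC parabola has its vertex at x = 10/2 = 5, where AVC = 35 - 10·5 + 5^2 = $10.
Since P = $178 ≥ min AVC = $10, price covers variable cost and the firm should produce.
P = MC gives -143 - 20x + 3x^2 = 0, with roots -13/3 and 11. Take the larger (rising MC): x* = 11.
Check: AVC at x = 11 is $46 ≤ P, so revenue covers variable cost.
Profit = P·x − TC = 178·11 − 820 = $1138.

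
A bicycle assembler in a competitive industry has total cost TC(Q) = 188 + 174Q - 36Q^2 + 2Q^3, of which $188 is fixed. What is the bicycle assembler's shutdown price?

$12 per unit

The firm shuts down when price falls below the minimum of average variable cost. AVC = VC/Q = 174 - 36Q + 2Q^2.
At the minimum of AVC, MC = AVC. MC = 174 - 72Q + 6Q^2; setting MC = AVC gives 4Q^2 - 36Q = 0, so Q = 9. min AVC = 12.
So the shutdown price is $12.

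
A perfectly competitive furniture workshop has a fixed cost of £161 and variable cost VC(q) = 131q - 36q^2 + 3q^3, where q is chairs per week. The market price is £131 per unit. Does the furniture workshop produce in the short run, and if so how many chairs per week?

Variable cost is VC = 131q - 36q^2 + 3q^3, so AVC = VC/q = 131 - 36q + 3q^2 and MC = dTC/dq = 131 - 72q + 9q^2.
The AVC parabola has its vertex at q = 36/6 = 6, where AVC = 131 - 36·6 + 3·6^2 = £23.
Since P = £131 ≥ min AVC = £23, price covers variable cost and the firm should produce.
Solving P = MC: -72q + 9q^2 = 0 ⇒ q = 0 or 8. On the upward-sloping branch, q* = 8.
Check: AVC at q = 8 is £35 ≤ P, so revenue covers variable cost.
Profit = P·q − TC = 131·8 − 441 = £607.

Produce at q = 8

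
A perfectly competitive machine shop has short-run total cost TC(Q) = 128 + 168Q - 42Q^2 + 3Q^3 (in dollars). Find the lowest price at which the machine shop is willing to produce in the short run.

The firm shuts down when price falls below the minimum of average variable cost. AVC = VC/Q = 168 - 42Q + 3Q^2.
dAVC/dQ = -42 + 6Q = 0 gives Q = 7. min AVC = 168 - 42·7 + 3·7^2 = 21.
For P < $21 the firm produces nothing.

$21 per unit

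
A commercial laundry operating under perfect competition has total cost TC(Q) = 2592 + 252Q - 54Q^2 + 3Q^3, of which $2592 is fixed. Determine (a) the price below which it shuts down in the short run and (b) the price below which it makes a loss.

AVC = 252 - 54Q + 3Q^2; minimized at Q = 9, giving min AVC = $9. That is the shutdown price.
ATC = 2592/Q + 252 - 54Q + 3Q^2. Setting dATC/dQ = −2592/Q^2 − 54 + 6Q = 0 gives Q = 12 (since 6·12^3 − 54·12^2 = 2592).
min ATC = 2592/12 + 252 − 54·12 + 3·12^2 = $252. That is the break-even price.
For $9 ≤ P < $252 the firm produces at a loss; below $9 it shuts down.

Shutdown price = $9; break-even price = $252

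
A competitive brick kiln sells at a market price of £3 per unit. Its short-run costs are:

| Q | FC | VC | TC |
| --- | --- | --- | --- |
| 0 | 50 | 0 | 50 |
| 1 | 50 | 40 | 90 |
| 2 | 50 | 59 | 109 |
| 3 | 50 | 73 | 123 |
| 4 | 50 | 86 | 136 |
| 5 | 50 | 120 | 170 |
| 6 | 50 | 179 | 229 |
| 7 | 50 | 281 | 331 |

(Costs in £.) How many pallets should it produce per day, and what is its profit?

Q = 0 (shut down); profit = -£50

Compute π = P·Q − TC at each output: Q=0: -50; Q=1: -87; Q=2: -103; Q=3: -114; Q=4: -124; Q=5: -155; Q=6: -211; Q=7: -310.
Profit is highest at Q = 0. Equivalently, the lowest AVC in the table is 86/4 ≈ £21.50 at Q = 4, and P = £3 falls below it — price never covers variable cost, so the firm shuts down and loses only its fixed cost.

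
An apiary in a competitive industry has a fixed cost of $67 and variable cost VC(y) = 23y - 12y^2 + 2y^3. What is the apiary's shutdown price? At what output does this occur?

The shutdown price is the minimum of AVC. VC = 23y - 12y^2 + 2y^3, so AVC = 23 - 12y + 2y^2.
At the minimum of AVC, MC = AVC. MC = 23 - 24y + 6y^2; setting MC = AVC gives 4y^2 - 12y = 0, so y = 3. min AVC = 5.
For P < $5 the firm produces nothing.

$5 per unit, at y = 3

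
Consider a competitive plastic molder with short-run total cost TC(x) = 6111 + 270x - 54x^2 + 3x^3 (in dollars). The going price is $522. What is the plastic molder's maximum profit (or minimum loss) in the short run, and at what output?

Profit = -$231 at x = 14

AVC = 270 - 54x + 3x^2; min AVC = $27 at x = 9. Since P = $522 ≥ min AVC, the firm produces.
With MC = 270 - 108x + 9x^2, P = MC on the upward-sloping part at x* = 14.
TR = 522·14 = 7308. TC = 6111 + 1428 = 7539. Profit = 7308 − 7539 = -$231.
By producing, the firm covers all variable cost plus $5880 of fixed cost; shutting down would lose the full $6111.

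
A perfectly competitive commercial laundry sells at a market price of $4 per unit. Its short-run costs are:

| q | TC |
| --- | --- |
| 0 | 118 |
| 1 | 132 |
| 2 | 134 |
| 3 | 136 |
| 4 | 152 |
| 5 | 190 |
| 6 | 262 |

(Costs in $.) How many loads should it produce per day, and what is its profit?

Profit at each row (π = 4q − TC): q=0: -118; q=1: -128; q=2: -126; q=3: -124; q=4: -136; q=5: -170; q=6: -238.
Profit is highest at q = 0. Equivalently, the lowest AVC in the table is 18/3 ≈ $6 at q = 3, and P = $4 falls below it — price never covers variable cost, so the firm shuts down and loses only its fixed cost.

q = 0 (shut down); profit = -$118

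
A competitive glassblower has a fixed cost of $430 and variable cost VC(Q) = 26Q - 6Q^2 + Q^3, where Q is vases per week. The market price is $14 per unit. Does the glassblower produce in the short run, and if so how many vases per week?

Variable cost is VC = 26Q - 6Q^2 + Q^3, so AVC = VC/Q = 26 - 6Q + Q^2 and MC = dTC/dQ = 26 - 12Q + 3Q^2.
The AVC parabola has its vertex at Q = 6/2 = 3, where AVC = 26 - 6·3 + 3^2 = $17.
Since P = $14 < min AVC = $17, price fails to cover variable cost at any output.
The firm minimizes its loss by shutting down and losing only its fixed cost of $430.

Shut down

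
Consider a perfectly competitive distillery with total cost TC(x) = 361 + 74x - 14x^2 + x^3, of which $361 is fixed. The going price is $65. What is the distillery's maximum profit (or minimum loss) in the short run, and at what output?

Profit = -$37 at x = 9

AVC = 74 - 14x + x^2 has its minimum $25 at x = 7; price $65 clears that bar, so the firm operates.
With MC = 74 - 28x + 3x^2, P = MC on the upward-sloping part at x* = 9.
TR = 65·9 = 585. TC = 361 + 261 = 622. Profit = 585 − 622 = -$37.
That loss of $37 beats the $361 the firm would lose by shutting down; producing recovers $324 of fixed cost.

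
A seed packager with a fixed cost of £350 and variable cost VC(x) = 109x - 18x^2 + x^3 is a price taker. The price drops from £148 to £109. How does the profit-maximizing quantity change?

AVC = 109 - 18x + x^2, minimized at x = 9 where min AVC = £28. MC = 109 - 36x + 3x^2.
With P = £148 above the shutdown price, P = MC gives x = 13.
At P = £109 ≥ min AVC, set P = MC: x = 12. The firm stays open but cuts output.

Output falls from 13 to 12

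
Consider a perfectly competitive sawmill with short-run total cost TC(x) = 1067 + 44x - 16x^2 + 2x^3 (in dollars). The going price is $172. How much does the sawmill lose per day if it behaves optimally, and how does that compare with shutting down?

AVC = 44 - 16x + 2x^2; min AVC = $12 at x = 4. Since P = $172 ≥ min AVC, the firm produces.
MC = 44 - 32x + 6x^2. Setting P = MC and taking the root on the rising branch gives x* = 8.
TR = 172·8 = 1376. TC = 1067 + 352 = 1419. Profit = 1376 − 1419 = -$43.
By producing, the firm covers all variable cost plus $1024 of fixed cost; shutting down would lose the full $1067.

Profit = -$43 at x = 8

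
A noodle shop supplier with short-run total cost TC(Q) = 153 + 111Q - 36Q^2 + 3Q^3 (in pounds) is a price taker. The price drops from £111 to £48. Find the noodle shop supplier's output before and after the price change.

MC = 111 - 72Q + 9Q^2; the shutdown threshold is min AVC = £3 (at Q = 6).
With P = £111 above the shutdown price, P = MC gives Q = 8.
At P = £48 ≥ min AVC, set P = MC: Q = 7. The firm stays open but cuts output.

Output falls from 8 to 7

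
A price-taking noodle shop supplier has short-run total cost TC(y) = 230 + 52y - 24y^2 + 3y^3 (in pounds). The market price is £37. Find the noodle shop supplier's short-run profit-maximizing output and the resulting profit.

AVC = 52 - 24y + 3y^2 has its minimum £4 at y = 4; price £37 clears that bar, so the firm operates.
With MC = 52 - 48y + 9y^2, P = MC on the upward-sloping part at y* = 5.
TR = 37·5 = 185. TC = 230 + 35 = 265. Profit = 185 − 265 = -£80.
That loss of £80 beats the £230 the firm would lose by shutting down; producing recovers £150 of fixed cost.

Profit = -£80 at y = 5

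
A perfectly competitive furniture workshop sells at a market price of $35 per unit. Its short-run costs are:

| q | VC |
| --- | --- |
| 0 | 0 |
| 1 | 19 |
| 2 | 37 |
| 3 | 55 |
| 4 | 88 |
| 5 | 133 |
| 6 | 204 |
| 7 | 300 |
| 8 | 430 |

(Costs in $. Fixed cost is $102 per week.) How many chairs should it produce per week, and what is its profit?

Tabulate TR − TC: q=0: -102; q=1: -86; q=2: -69; q=3: -52; q=4: -50; q=5: -60; q=6: -96; q=7: -157; q=8: -252.
Profit is maximized at q = 4. AVC there is 88/4 = $22 ≤ P, so producing beats shutting down (which would give -$102).

q = 4; profit = -$50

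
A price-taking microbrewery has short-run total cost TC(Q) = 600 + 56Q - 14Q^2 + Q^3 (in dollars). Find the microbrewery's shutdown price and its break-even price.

Shutdown price = min AVC. AVC = 56 - 14Q + Q^2, with vertex at Q = 7 and minimum $7.
ATC = 600/Q + 56 - 14Q + Q^2. Setting dATC/dQ = −600/Q^2 − 14 + 2Q = 0 gives Q = 10 (since 2·10^3 − 14·10^2 = 600).
min ATC = 600/10 + 56 − 14·10 + 10^2 = $76. That is the break-even price.
For $7 ≤ P < $76 the firm produces at a loss; below $7 it shuts down.

Shutdown price = $7; break-even price = $76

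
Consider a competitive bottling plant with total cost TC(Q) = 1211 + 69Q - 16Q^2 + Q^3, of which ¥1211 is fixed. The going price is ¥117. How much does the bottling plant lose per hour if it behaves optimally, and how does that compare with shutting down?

Profit = -¥59 at Q = 12

AVC = 69 - 16Q + Q^2 has its minimum ¥5 at Q = 8; price ¥117 clears that bar, so the firm operates.
MC = 69 - 32Q + 3Q^2. Setting P = MC and taking the root on the rising branch gives Q* = 12.
TR = 117·12 = 1404. TC = 1211 + 252 = 1463. Profit = 1404 − 1463 = -¥59.
Shutting down would mean losing the fixed cost of ¥1211, so operating at a loss of ¥59 is better by ¥1152.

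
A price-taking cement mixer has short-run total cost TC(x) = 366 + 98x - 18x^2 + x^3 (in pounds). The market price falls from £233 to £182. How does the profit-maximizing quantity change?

AVC = 98 - 18x + x^2, minimized at x = 9 where min AVC = £17. MC = 98 - 36x + 3x^2.
With P = £233 above the shutdown price, P = MC gives x = 15.
At P = £182 ≥ min AVC, set P = MC: x = 14. The firm stays open but cuts output.

Output falls from 15 to 14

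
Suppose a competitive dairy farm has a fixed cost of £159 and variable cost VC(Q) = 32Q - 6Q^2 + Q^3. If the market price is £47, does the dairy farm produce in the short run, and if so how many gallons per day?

Strip out fixed cost: VC = 32Q - 6Q^2 + Q^3. Then AVC = 32 - 6Q + Q^2 and MC = 32 - 12Q + 3Q^2.
AVC is minimized where dAVC/dQ = -6 + 2Q = 0, at Q = 3; min AVC = 32 - 6·3 + 3^2 = £23.
P = £47 exceeds min AVC = £23, so the firm stays open.
P = MC gives -15 - 12Q + 3Q^2 = 0, with roots -1 and 5. Take the larger (rising MC): Q* = 5.
Check: AVC at Q = 5 is £27 ≤ P, so revenue covers variable cost.
Profit = P·Q − TC = 47·5 − 294 = -£59, a loss, but smaller than the £159 fixed cost the firm would lose by shutting down.

Produce at Q = 5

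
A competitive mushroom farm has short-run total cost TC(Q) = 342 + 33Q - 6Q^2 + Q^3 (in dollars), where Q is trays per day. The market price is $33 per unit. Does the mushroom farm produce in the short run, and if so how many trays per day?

Produce at Q = 4

Variable cost is VC = 33Q - 6Q^2 + Q^3, so AVC = VC/Q = 33 - 6Q + Q^2 and MC = dTC/dQ = 33 - 12Q + 3Q^2.
The AVC parabola has its vertex at Q = 6/2 = 3, where AVC = 33 - 6·3 + 3^2 = $24.
P = $33 exceeds min AVC = $24, so the firm stays open.
Solving P = MC: -12Q + 3Q^2 = 0 ⇒ Q = 0 or 4. On the upward-sloping branch, Q* = 4.
Check: AVC at Q = 4 is $25 ≤ P, so revenue covers variable cost.
Profit = P·Q − TC = 33·4 − 442 = -$310, a loss, but smaller than the $342 fixed cost the firm would lose by shutting down.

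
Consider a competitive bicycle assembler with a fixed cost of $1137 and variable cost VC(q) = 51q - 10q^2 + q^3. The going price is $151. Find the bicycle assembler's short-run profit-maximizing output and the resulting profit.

AVC = 51 - 10q + q^2; min AVC = $26 at q = 5. Since P = $151 ≥ min AVC, the firm produces.
MC = 51 - 20q + 3q^2. Setting P = MC and taking the root on the rising branch gives q* = 10.
TR = 151·10 = 1510. TC = 1137 + 510 = 1647. Profit = 1510 − 1647 = -$137.
By producing, the firm covers all variable cost plus $1000 of fixed cost; shutting down would lose the full $1137.

Profit = -$137 at q = 10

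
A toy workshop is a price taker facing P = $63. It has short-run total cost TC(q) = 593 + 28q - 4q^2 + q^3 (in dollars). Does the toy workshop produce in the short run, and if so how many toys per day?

Produce at q = 5

Strip out fixed cost: VC = 28q - 4q^2 + q^3. Then AVC = 28 - 4q + q^2 and MC = 28 - 8q + 3q^2.
The AVC parabola has its vertex at q = 4/2 = 2, where AVC = 28 - 4·2 + 2^2 = $24.
P = $63 exceeds min AVC = $24, so the firm stays open.
P = MC gives -35 - 8q + 3q^2 = 0, with roots -7/3 and 5. Take the larger (rising MC): q* = 5.
Check: AVC at q = 5 is $33 ≤ P, so revenue covers variable cost.
Profit = P·q − TC = 63·5 − 758 = -$443, a loss, but smaller than the $593 fixed cost the firm would lose by shutting down.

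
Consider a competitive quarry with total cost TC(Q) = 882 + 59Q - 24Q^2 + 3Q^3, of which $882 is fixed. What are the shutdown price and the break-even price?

AVC = 59 - 24Q + 3Q^2; minimized at Q = 4, giving min AVC = $11. That is the shutdown price.
ATC = 882/Q + 59 - 24Q + 3Q^2. Setting dATC/dQ = −882/Q^2 − 24 + 6Q = 0 gives Q = 7 (since 6·7^3 − 24·7^2 = 882).
min ATC = 882/7 + 59 − 24·7 + 3·7^2 = $164. That is the break-even price.
Between these two prices the firm operates at a loss; above $164 it earns a profit.

Shutdown price = $11; break-even price = $164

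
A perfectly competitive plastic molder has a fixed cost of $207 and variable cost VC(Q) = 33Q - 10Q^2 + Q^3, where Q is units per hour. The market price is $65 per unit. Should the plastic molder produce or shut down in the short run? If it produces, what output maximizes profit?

Strip out fixed cost: VC = 33Q - 10Q^2 + Q^3. Then AVC = 33 - 10Q + Q^2 and MC = 33 - 20Q + 3Q^2.
AVC is minimized where dAVC/dQ = -10 + 2Q = 0, at Q = 5; min AVC = 33 - 10·5 + 5^2 = $8.
P = $65 exceeds min AVC = $8, so the firm stays open.
P = MC gives -32 - 20Q + 3Q^2 = 0, with roots -4/3 and 8. Take the larger (rising MC): Q* = 8.
Check: AVC at Q = 8 is $17 ≤ P, so revenue covers variable cost.
Profit = P·Q − TC = 65·8 − 343 = $177.

Produce at Q = 8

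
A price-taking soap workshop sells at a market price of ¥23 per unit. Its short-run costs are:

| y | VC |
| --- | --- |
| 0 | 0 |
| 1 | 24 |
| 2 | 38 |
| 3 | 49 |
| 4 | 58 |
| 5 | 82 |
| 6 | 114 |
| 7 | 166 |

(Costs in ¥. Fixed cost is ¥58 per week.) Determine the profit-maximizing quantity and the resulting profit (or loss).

Tabulate TR − TC: y=0: -58; y=1: -59; y=2: -50; y=3: -38; y=4: -24; y=5: -25; y=6: -34; y=7: -63.
Profit is maximized at y = 4. AVC there is 58/4 = ¥14.50 ≤ P, so producing beats shutting down (which would give -¥58).

y = 4; profit = -¥24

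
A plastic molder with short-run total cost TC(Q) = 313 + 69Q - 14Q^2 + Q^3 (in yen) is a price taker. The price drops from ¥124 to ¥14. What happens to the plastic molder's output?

Output falls from 11 to 0 (the firm shuts down)

AVC = 69 - 14Q + Q^2, minimized at Q = 7 where min AVC = ¥20. MC = 69 - 28Q + 3Q^2.
With P = ¥124 above the shutdown price, P = MC gives Q = 11.
At P = ¥14 < min AVC = ¥20, price no longer covers variable cost at any output, so the firm shuts down: Q = 0.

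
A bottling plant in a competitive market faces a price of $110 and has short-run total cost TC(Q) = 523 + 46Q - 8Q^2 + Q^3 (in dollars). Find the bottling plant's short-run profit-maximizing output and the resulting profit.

AVC = 46 - 8Q + Q^2; min AVC = $30 at Q = 4. Since P = $110 ≥ min AVC, the firm produces.
With MC = 46 - 16Q + 3Q^2, P = MC on the upward-sloping part at Q* = 8.
TR = 110·8 = 880. TC = 523 + 368 = 891. Profit = 880 − 891 = -$11.
Shutting down would mean losing the fixed cost of $523, so operating at a loss of $11 is better by $512.

Profit = -$11 at Q = 8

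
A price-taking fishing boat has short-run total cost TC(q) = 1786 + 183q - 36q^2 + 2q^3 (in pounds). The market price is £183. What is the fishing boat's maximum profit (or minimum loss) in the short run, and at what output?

AVC = 183 - 36q + 2q^2; min AVC = £21 at q = 9. Since P = £183 ≥ min AVC, the firm produces.
With MC = 183 - 72q + 6q^2, P = MC on the upward-sloping part at q* = 12.
TR = 183·12 = 2196. TC = 1786 + 468 = 2254. Profit = 2196 − 2254 = -£58.
Shutting down would mean losing the fixed cost of £1786, so operating at a loss of £58 is better by £1728.

Profit = -£58 at q = 12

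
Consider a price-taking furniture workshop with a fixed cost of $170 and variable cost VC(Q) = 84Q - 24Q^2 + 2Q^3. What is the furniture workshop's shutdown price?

Short-run supply begins at min AVC. From VC = 84Q - 24Q^2 + 2Q^3, AVC = 84 - 24Q + 2Q^2.
At the minimum of AVC, MC = AVC. MC = 84 - 48Q + 6Q^2; setting MC = AVC gives 4Q^2 - 24Q = 0, so Q = 6. min AVC = 12.
For P < $12 the firm produces nothing.

$12 per unit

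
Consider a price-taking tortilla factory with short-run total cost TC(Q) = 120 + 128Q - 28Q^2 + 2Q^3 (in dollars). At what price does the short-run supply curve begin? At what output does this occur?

The firm shuts down when price falls below the minimum of average variable cost. AVC = VC/Q = 128 - 28Q + 2Q^2.
At the minimum of AVC, MC = AVC. MC = 128 - 56Q + 6Q^2; setting MC = AVC gives 4Q^2 - 28Q = 0, so Q = 7. min AVC = 30.
So the shutdown price is $30.

$30 per unit, at Q = 7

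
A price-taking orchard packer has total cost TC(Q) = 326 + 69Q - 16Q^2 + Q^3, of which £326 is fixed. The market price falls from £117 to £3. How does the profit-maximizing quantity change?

AVC = 69 - 16Q + Q^2, minimized at Q = 8 where min AVC = £5. MC = 69 - 32Q + 3Q^2.
At P = £117 ≥ min AVC, set P = MC on the rising branch: Q = 12.
At P = £3 < min AVC = £5, price no longer covers variable cost at any output, so the firm shuts down: Q = 0.

Output falls from 12 to 0 (the firm shuts down)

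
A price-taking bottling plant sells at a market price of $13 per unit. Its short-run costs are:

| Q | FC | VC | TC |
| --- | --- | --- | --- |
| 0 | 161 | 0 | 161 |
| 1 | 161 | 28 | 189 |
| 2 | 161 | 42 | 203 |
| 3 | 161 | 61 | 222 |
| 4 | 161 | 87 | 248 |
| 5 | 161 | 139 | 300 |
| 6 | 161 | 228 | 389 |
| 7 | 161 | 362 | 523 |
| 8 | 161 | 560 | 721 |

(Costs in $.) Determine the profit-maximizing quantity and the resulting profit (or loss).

Profit at each row (π = 13Q − TC): Q=0: -161; Q=1: -176; Q=2: -177; Q=3: -183; Q=4: -196; Q=5: -235; Q=6: -311; Q=7: -432; Q=8: -617.
Profit is highest at Q = 0. Equivalently, the lowest AVC in the table is 61/3 ≈ $20.33 at Q = 3, and P = $13 falls below it — price never covers variable cost, so the firm shuts down and loses only its fixed cost.

Q = 0 (shut down); profit = -$161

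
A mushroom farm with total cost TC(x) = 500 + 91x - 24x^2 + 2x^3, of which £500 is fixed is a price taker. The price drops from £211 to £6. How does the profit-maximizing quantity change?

AVC = 91 - 24x + 2x^2, minimized at x = 6 where min AVC = £19. MC = 91 - 48x + 6x^2.
With P = £211 above the shutdown price, P = MC gives x = 10.
At P = £6 < min AVC = £19, price no longer covers variable cost at any output, so the firm shuts down: x = 0.

Output falls from 10 to 0 (the firm shuts down)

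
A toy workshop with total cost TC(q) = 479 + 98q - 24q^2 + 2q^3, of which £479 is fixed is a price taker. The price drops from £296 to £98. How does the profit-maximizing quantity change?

Output falls from 11 to 8

MC = 98 - 48q + 6q^2; the shutdown threshold is min AVC = £26 (at q = 6).
At P = £296 ≥ min AVC, set P = MC on the rising branch: q = 11.
At P = £98 ≥ min AVC, set P = MC: q = 8. The firm stays open but cuts output.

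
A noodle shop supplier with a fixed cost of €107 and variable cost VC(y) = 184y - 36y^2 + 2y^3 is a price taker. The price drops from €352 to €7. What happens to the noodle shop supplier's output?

MC = 184 - 72y + 6y^2; the shutdown threshold is min AVC = €22 (at y = 9).
At P = €352 ≥ min AVC, set P = MC on the rising branch: y = 14.
At P = €7 < min AVC = €22, price no longer covers variable cost at any output, so the firm shuts down: y = 0.

Output falls from 14 to 0 (the firm shuts down)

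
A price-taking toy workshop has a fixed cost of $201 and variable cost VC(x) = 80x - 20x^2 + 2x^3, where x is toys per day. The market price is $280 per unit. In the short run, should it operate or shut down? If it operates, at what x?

Strip out fixed cost: VC = 80x - 20x^2 + 2x^3. Then AVC = 80 - 20x + 2x^2 and MC = 80 - 40x + 6x^2.
The AVC parabola has its vertex at x = 20/4 = 5, where AVC = 80 - 20·5 + 2·5^2 = $30.
P = $280 exceeds min AVC = $30, so the firm stays open.
Set P = MC: 280 = 80 - 40x + 6x^2 → -200 - 40x + 6x^2 = 0. The roots are x = -10/3 and x = 10; the profit-maximizing output is on the rising part of MC, so x* = 10.
Check: AVC at x = 10 is $80 ≤ P, so revenue covers variable cost.
Profit = P·x − TC = 280·10 − 1001 = $1799.

Produce at x = 10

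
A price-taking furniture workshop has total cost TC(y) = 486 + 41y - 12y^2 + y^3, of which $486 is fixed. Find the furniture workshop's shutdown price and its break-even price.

Shutdown price = $5; break-even price = $68

Shutdown price = min AVC. AVC = 41 - 12y + y^2, with vertex at y = 6 and minimum $5.
ATC = 486/y + 41 - 12y + y^2. Setting dATC/dy = −486/y^2 − 12 + 2y = 0 gives y = 9 (since 2·9^3 − 12·9^2 = 486).
min ATC = 486/9 + 41 − 12·9 + 9^2 = $68. That is the break-even price.
For $5 ≤ P < $68 the firm produces at a loss; below $5 it shuts down.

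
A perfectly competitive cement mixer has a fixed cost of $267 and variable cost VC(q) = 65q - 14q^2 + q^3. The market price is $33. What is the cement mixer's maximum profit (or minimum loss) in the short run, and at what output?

AVC = 65 - 14q + q^2; min AVC = $16 at q = 7. Since P = $33 ≥ min AVC, the firm produces.
With MC = 65 - 28q + 3q^2, P = MC on the upward-sloping part at q* = 8.
TR = 33·8 = 264. TC = 267 + 136 = 403. Profit = 264 − 403 = -$139.
By producing, the firm covers all variable cost plus $128 of fixed cost; shutting down would lose the full $267.

Profit = -$139 at q = 8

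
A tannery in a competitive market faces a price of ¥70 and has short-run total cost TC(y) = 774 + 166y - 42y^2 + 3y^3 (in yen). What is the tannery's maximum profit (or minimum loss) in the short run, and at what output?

AVC = 166 - 42y + 3y^2; min AVC = ¥19 at y = 7. Since P = ¥70 ≥ min AVC, the firm produces.
With MC = 166 - 84y + 9y^2, P = MC on the upward-sloping part at y* = 8.
TR = 70·8 = 560. TC = 774 + 176 = 950. Profit = 560 − 950 = -¥390.
By producing, the firm covers all variable cost plus ¥384 of fixed cost; shutting down would lose the full ¥774.

Profit = -¥390 at y = 8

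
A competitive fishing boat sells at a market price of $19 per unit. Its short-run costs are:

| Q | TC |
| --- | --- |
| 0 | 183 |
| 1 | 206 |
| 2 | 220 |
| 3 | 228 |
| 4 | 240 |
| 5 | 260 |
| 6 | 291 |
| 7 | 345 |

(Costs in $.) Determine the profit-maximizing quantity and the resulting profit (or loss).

Q = 4; profit = -$164

Tabulate TR − TC: Q=0: -183; Q=1: -187; Q=2: -182; Q=3: -171; Q=4: -164; Q=5: -165; Q=6: -177; Q=7: -212.
Profit is maximized at Q = 4. AVC there is 57/4 = $14.25 ≤ P, so producing beats shutting down (which would give -$183).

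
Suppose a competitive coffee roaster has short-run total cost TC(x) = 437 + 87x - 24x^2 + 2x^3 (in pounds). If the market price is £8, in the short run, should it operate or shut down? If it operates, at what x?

Shut down

Variable cost is VC = 87x - 24x^2 + 2x^3, so AVC = VC/x = 87 - 24x + 2x^2 and MC = dTC/dx = 87 - 48x + 6x^2.
The AVC parabola has its vertex at x = 24/4 = 6, where AVC = 87 - 24·6 + 2·6^2 = £15.
With P < min AVC (£8 < £15), every unit sold adds to the loss.
Shutting down limits the loss to fixed cost, £437.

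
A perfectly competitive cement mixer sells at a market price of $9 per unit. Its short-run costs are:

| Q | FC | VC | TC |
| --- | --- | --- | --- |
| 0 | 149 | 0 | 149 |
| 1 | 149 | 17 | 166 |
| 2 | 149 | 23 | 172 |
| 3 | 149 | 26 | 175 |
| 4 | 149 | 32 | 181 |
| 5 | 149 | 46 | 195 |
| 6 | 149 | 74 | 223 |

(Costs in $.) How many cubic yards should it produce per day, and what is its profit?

Q = 4; profit = -$145

Tabulate TR − TC: Q=0: -149; Q=1: -157; Q=2: -154; Q=3: -148; Q=4: -145; Q=5: -150; Q=6: -169.
Profit is maximized at Q = 4. AVC there is 32/4 = $8 ≤ P, so producing beats shutting down (which would give -$149).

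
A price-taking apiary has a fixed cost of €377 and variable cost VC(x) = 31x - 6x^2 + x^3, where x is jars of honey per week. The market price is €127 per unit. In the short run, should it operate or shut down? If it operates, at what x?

Variable cost is VC = 31x - 6x^2 + x^3, so AVC = VC/x = 31 - 6x + x^2 and MC = dTC/dx = 31 - 12x + 3x^2.
AVC is minimized where dAVC/dx = -6 + 2x = 0, at x = 3; min AVC = 31 - 6·3 + 3^2 = €22.
Because €127 ≥ €22, revenue can cover variable cost; the firm operates.
P = MC gives -96 - 12x + 3x^2 = 0, with roots -4 and 8. Take the larger (rising MC): x* = 8.
Check: AVC at x = 8 is €47 ≤ P, so revenue covers variable cost.
Profit = P·x − TC = 127·8 − 753 = €263.

Produce at x = 8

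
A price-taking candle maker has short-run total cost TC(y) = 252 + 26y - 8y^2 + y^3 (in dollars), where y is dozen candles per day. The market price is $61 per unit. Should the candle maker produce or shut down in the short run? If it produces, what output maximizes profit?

Produce at y = 7

From TC, MC = TC'(y) = 26 - 16y + 3y^2 and AVC = VC/y = 26 - 8y + y^2.
The AVC parabola has its vertex at y = 8/2 = 4, where AVC = 26 - 8·4 + 4^2 = $10.
P = $61 exceeds min AVC = $10, so the firm stays open.
P = MC gives -35 - 16y + 3y^2 = 0, with roots -5/3 and 7. Take the larger (rising MC): y* = 7.
Check: AVC at y = 7 is $19 ≤ P, so revenue covers variable cost.
Profit = P·y − TC = 61·7 − 385 = $42.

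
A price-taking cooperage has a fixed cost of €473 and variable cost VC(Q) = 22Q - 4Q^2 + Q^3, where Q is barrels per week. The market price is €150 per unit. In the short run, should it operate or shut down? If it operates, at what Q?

Produce at Q = 8

Strip out fixed cost: VC = 22Q - 4Q^2 + Q^3. Then AVC = 22 - 4Q + Q^2 and MC = 22 - 8Q + 3Q^2.
The AVC parabola has its vertex at Q = 4/2 = 2, where AVC = 22 - 4·2 + 2^2 = €18.
Since P = €150 ≥ min AVC = €18, price covers variable cost and the firm should produce.
Set P = MC: 150 = 22 - 8Q + 3Q^2 → -128 - 8Q + 3Q^2 = 0. The roots are Q = -16/3 and Q = 8; the profit-maximizing output is on the rising part of MC, so Q* = 8.
Check: AVC at Q = 8 is €54 ≤ P, so revenue covers variable cost.
Profit = P·Q − TC = 150·8 − 905 = €295.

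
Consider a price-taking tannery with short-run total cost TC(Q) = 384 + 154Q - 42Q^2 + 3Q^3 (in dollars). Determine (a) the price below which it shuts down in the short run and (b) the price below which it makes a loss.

AVC = 154 - 42Q + 3Q^2; minimized at Q = 7, giving min AVC = $7. That is the shutdown price.
ATC = 384/Q + 154 - 42Q + 3Q^2. Setting dATC/dQ = −384/Q^2 − 42 + 6Q = 0 gives Q = 8 (since 6·8^3 − 42·8^2 = 384).
min ATC = 384/8 + 154 − 42·8 + 3·8^2 = $58. That is the break-even price.
Between these two prices the firm operates at a loss; above $58 it earns a profit.

Shutdown price = $7; break-even price = $58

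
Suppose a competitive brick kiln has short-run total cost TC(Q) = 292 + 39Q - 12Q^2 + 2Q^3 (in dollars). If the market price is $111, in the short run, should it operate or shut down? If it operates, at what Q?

Produce at Q = 6

Variable cost is VC = 39Q - 12Q^2 + 2Q^3, so AVC = VC/Q = 39 - 12Q + 2Q^2 and MC = dTC/dQ = 39 - 24Q + 6Q^2.
The AVC parabola has its vertex at Q = 12/4 = 3, where AVC = 39 - 12·3 + 2·3^2 = $21.
Because $111 ≥ $21, revenue can cover variable cost; the firm operates.
Solving P = MC: -72 - 24Q + 6Q^2 = 0 ⇒ Q = -2 or 6. On the upward-sloping branch, Q* = 6.
Check: AVC at Q = 6 is $39 ≤ P, so revenue covers variable cost.
Profit = P·Q − TC = 111·6 − 526 = $140.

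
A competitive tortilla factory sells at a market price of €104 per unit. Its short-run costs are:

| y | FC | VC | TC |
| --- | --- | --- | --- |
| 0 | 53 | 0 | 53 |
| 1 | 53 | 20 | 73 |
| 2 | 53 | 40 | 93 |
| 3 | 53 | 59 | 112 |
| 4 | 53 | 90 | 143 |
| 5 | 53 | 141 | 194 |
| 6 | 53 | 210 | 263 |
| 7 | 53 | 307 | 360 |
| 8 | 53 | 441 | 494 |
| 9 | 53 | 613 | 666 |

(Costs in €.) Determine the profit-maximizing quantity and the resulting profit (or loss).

y = 7; profit = €368

Tabulate TR − TC: y=0: -53; y=1: 31; y=2: 115; y=3: 200; y=4: 273; y=5: 326; y=6: 361; y=7: 368; y=8: 338; y=9: 270.
Profit is maximized at y = 7. AVC there is 307/7 = €43.86 ≤ P, so producing beats shutting down (which would give -€53).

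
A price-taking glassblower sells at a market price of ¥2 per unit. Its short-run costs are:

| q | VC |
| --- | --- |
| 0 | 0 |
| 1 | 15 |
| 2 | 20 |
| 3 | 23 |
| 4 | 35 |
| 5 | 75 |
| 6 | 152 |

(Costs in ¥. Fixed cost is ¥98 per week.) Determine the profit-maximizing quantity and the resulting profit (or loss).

q = 0 (shut down); profit = -¥98

Tabulate TR − TC: q=0: -98; q=1: -111; q=2: -114; q=3: -115; q=4: -125; q=5: -163; q=6: -238.
Profit is highest at q = 0. Equivalently, the lowest AVC in the table is 23/3 ≈ ¥7.67 at q = 3, and P = ¥2 falls below it — price never covers variable cost, so the firm shuts down and loses only its fixed cost.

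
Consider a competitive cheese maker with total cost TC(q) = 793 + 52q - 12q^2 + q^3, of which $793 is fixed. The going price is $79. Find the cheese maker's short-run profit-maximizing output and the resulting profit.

AVC = 52 - 12q + q^2 has its minimum $16 at q = 6; price $79 clears that bar, so the firm operates.
MC = 52 - 24q + 3q^2. Setting P = MC and taking the root on the rising branch gives q* = 9.
TR = 79·9 = 711. TC = 793 + 225 = 1018. Profit = 711 − 1018 = -$307.
Shutting down would mean losing the fixed cost of $793, so operating at a loss of $307 is better by $486.

Profit = -$307 at q = 9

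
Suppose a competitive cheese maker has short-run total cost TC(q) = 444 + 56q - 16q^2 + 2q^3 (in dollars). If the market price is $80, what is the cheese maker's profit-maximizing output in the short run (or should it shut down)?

Produce at q = 6

From TC, MC = TC'(q) = 56 - 32q + 6q^2 and AVC = VC/q = 56 - 16q + 2q^2.
The AVC parabola has its vertex at q = 16/4 = 4, where AVC = 56 - 16·4 + 2·4^2 = $24.
P = $80 exceeds min AVC = $24, so the firm stays open.
Solving P = MC: -24 - 32q + 6q^2 = 0 ⇒ q = -2/3 or 6. On the upward-sloping branch, q* = 6.
Check: AVC at q = 6 is $32 ≤ P, so revenue covers variable cost.
Profit = P·q − TC = 80·6 − 636 = -$156, a loss, but smaller than the $444 fixed cost the firm would lose by shutting down.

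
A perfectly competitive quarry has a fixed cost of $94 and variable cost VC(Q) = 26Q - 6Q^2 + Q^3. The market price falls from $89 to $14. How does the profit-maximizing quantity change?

Output falls from 7 to 0 (the firm shuts down)

MC = 26 - 12Q + 3Q^2; the shutdown threshold is min AVC = $17 (at Q = 3).
At P = $89 ≥ min AVC, set P = MC on the rising branch: Q = 7.
At P = $14 < min AVC = $17, price no longer covers variable cost at any output, so the firm shuts down: Q = 0.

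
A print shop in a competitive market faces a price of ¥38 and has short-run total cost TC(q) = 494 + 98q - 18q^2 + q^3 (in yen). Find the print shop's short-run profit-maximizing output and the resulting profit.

AVC = 98 - 18q + q^2; min AVC = ¥17 at q = 9. Since P = ¥38 ≥ min AVC, the firm produces.
With MC = 98 - 36q + 3q^2, P = MC on the upward-sloping part at q* = 10.
TR = 38·10 = 380. TC = 494 + 180 = 674. Profit = 380 − 674 = -¥294.
By producing, the firm covers all variable cost plus ¥200 of fixed cost; shutting down would lose the full ¥494.

Profit = -¥294 at q = 10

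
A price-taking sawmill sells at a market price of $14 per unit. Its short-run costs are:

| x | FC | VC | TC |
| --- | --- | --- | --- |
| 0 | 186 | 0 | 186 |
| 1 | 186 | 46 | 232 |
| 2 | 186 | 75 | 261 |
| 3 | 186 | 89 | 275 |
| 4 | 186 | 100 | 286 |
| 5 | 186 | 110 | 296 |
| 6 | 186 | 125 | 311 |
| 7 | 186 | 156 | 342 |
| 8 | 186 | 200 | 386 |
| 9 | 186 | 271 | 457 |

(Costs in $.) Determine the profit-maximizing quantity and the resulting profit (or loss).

Compute π = P·x − TC at each output: x=0: -186; x=1: -218; x=2: -233; x=3: -233; x=4: -230; x=5: -226; x=6: -227; x=7: -244; x=8: -274; x=9: -331.
Profit is highest at x = 0. Equivalently, the lowest AVC in the table is 125/6 ≈ $20.83 at x = 6, and P = $14 falls below it — price never covers variable cost, so the firm shuts down and loses only its fixed cost.

x = 0 (shut down); profit = -$186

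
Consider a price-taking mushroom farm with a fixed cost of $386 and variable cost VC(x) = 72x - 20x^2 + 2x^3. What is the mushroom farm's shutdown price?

The shutdown price is the minimum of AVC. VC = 72x - 20x^2 + 2x^3, so AVC = 72 - 20x + 2x^2.
At the minimum of AVC, MC = AVC. MC = 72 - 40x + 6x^2; setting MC = AVC gives 4x^2 - 20x = 0, so x = 5. min AVC = 22.
So the shutdown price is $22.

$22 per unit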